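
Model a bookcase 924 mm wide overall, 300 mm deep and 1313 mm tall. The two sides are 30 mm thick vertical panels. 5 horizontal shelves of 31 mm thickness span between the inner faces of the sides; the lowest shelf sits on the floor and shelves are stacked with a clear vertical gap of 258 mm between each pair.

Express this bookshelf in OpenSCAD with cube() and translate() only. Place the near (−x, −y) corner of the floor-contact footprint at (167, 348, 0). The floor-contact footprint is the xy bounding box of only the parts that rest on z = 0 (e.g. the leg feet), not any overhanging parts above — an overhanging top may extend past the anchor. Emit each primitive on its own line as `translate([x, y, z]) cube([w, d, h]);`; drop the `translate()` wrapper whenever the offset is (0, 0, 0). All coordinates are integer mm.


translate([167, 348, 0]) cube([30, 300, 1313]);
translate([1061, 348, 0]) cube([30, 300, 1313]);
translate([197, 348, 0]) cube([864, 300, 31]);
translate([197, 348, 289]) cube([864, 300, 31]);
translate([197, 348, 578]) cube([864, 300, 31]);
translate([197, 348, 867]) cube([864, 300, 31]);
translate([197, 348, 1156]) cube([864, 300, 31]);


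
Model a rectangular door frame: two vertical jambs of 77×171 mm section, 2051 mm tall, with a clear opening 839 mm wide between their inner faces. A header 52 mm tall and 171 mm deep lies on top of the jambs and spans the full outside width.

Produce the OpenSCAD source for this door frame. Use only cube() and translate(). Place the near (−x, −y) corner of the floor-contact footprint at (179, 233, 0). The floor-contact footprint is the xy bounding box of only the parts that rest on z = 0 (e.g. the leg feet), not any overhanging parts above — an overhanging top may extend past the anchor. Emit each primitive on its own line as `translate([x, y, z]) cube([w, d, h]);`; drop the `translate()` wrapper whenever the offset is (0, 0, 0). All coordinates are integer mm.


translate([179, 233, 0]) cube([77, 171, 2051]);
translate([1095, 233, 0]) cube([77, 171, 2051]);
translate([179, 233, 2051]) cube([993, 171, 52]);


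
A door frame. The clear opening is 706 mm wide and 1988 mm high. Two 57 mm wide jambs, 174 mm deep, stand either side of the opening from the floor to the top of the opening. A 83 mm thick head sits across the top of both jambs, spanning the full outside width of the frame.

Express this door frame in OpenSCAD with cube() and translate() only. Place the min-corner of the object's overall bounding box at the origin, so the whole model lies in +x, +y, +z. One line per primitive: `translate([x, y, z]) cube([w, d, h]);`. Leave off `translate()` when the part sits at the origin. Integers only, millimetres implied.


cube([57, 174, 1988]);
translate([763, 0, 0]) cube([57, 174, 1988]);
translate([0, 0, 1988]) cube([820, 174, 83]);


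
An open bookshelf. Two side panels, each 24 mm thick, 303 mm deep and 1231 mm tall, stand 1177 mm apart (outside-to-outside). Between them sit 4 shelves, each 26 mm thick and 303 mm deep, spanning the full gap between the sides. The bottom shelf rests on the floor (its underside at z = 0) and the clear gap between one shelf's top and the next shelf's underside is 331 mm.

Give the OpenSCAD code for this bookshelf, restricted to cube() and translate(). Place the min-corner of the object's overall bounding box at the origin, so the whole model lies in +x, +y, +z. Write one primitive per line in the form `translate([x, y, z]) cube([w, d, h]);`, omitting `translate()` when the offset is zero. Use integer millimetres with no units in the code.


cube([24, 303, 1231]);
translate([1153, 0, 0]) cube([24, 303, 1231]);
translate([24, 0, 0]) cube([1129, 303, 26]);
translate([24, 0, 357]) cube([1129, 303, 26]);
translate([24, 0, 714]) cube([1129, 303, 26]);
translate([24, 0, 1071]) cube([1129, 303, 26]);


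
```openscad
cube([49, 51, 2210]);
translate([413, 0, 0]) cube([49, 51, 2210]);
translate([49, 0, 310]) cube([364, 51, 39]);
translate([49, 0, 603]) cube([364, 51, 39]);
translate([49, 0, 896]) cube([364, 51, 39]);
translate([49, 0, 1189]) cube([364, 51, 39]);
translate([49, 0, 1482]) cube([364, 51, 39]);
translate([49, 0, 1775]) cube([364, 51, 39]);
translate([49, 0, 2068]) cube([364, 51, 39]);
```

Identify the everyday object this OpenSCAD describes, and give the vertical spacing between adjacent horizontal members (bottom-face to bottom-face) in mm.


A ladder. The rung spacing is 293 mm.

Two tall 49×51 posts with 7 short bars between them — a ladder. Adjacent rungs sit at z = 310 and z = 603, so the spacing is 603 − 310 = 293 mm.


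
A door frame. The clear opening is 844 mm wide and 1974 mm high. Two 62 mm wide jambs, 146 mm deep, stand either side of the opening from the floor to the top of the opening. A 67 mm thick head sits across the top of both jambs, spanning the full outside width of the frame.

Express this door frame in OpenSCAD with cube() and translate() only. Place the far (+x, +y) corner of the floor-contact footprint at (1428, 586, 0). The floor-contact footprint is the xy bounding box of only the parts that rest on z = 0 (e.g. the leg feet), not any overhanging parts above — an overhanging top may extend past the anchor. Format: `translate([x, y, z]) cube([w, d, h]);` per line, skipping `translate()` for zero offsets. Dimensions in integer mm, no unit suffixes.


translate([460, 440, 0]) cube([62, 146, 1974]);
translate([1366, 440, 0]) cube([62, 146, 1974]);
translate([460, 440, 1974]) cube([968, 146, 67]);


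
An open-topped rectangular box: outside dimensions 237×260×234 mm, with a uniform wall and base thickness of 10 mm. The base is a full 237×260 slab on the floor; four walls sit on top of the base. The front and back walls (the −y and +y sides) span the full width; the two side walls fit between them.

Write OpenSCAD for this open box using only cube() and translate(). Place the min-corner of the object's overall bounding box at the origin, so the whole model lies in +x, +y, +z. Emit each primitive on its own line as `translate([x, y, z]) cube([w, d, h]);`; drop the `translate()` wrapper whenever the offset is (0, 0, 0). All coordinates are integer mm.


cube([237, 260, 10]);
translate([0, 0, 10]) cube([237, 10, 224]);
translate([0, 250, 10]) cube([237, 10, 224]);
translate([0, 10, 10]) cube([10, 240, 224]);
translate([227, 10, 10]) cube([10, 240, 224]);


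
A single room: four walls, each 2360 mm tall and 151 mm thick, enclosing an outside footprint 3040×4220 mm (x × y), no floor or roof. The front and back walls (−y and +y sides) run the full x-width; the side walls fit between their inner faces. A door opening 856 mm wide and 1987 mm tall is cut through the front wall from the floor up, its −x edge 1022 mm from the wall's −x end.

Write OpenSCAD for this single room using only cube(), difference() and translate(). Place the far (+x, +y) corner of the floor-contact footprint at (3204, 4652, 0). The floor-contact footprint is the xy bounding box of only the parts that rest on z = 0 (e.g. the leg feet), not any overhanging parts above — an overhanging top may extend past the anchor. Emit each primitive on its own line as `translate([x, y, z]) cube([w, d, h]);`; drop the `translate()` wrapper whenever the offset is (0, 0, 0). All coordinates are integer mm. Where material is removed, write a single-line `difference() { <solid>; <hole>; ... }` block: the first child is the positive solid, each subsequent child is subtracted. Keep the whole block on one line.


difference() { translate([164, 432, 0]) cube([3040, 151, 2360]); translate([1186, 432, 0]) cube([856, 151, 1987]); }
translate([164, 4501, 0]) cube([3040, 151, 2360]);
translate([164, 583, 0]) cube([151, 3918, 2360]);
translate([3053, 583, 0]) cube([151, 3918, 2360]);


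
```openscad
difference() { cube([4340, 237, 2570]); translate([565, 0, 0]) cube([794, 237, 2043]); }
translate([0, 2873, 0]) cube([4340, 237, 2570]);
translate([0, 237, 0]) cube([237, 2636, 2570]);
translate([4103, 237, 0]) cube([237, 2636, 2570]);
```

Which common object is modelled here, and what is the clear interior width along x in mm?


A single room. The interior width is 3866 mm.

Four walls enclosing a rectangle with a door in the front wall — a room. Outside width 4340 minus two 237 mm walls gives 3866 mm.


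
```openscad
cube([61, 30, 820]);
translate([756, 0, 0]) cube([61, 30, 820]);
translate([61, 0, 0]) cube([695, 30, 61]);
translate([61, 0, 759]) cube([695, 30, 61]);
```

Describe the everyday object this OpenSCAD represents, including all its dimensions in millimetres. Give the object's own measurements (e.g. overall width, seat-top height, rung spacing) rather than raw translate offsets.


A rectangular picture frame lying in the x–z plane (depth along y). The opening is 695 mm wide (x) by 698 mm tall (z), surrounded by a border 61 mm wide on all four sides. The frame is 30 mm deep and is made of two full-height vertical stiles with two horizontal rails fitted between them.


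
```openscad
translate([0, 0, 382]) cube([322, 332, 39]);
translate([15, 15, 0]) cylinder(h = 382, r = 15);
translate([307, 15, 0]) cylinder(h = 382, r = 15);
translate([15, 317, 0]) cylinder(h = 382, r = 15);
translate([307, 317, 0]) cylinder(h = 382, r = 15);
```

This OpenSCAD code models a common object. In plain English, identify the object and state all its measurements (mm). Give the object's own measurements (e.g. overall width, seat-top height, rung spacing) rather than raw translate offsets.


A four-legged stool. The seat is a 322×332×39 mm slab whose top surface is at z = 421 mm; four round legs, each 30 mm in diameter, run from the floor (z = 0) to the underside of the seat, each leg's axis is inset half a diameter from the nearest pair of seat edges (so the leg's bounding box is flush with the corner).


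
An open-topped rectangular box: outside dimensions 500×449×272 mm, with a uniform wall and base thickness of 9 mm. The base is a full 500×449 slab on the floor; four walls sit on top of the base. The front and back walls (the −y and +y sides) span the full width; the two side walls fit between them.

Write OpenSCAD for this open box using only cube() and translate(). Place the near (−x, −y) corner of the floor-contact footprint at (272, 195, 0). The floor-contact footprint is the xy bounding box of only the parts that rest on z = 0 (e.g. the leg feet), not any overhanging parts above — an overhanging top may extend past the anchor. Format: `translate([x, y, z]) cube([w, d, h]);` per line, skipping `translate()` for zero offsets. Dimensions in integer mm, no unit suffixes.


translate([272, 195, 0]) cube([500, 449, 9]);
translate([272, 195, 9]) cube([500, 9, 263]);
translate([272, 635, 9]) cube([500, 9, 263]);
translate([272, 204, 9]) cube([9, 431, 263]);
translate([763, 204, 9]) cube([9, 431, 263]);


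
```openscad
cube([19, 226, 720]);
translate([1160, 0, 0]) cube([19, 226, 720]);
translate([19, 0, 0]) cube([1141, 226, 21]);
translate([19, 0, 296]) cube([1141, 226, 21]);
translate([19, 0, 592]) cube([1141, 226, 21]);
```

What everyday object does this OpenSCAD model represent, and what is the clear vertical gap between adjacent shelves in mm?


A bookshelf. The clear shelf gap is 275 mm.

Two tall side panels with 3 horizontal boards between them — a bookshelf. The first two shelf undersides are at z = 0 and z = 296; with shelf thickness 21, the clear gap is 296 − 0 − 21 = 275 mm.


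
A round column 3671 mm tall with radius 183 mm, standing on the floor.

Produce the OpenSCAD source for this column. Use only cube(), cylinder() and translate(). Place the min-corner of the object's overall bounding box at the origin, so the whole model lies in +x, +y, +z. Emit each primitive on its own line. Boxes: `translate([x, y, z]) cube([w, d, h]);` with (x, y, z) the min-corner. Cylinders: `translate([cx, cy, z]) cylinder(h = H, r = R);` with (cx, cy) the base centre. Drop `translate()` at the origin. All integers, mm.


translate([183, 183, 0]) cylinder(h = 3671, r = 183);


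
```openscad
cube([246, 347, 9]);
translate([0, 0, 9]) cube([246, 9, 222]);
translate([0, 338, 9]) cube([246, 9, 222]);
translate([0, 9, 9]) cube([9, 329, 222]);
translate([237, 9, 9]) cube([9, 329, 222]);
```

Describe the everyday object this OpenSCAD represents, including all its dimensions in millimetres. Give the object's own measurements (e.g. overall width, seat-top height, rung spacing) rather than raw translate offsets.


An open-topped rectangular box: outside dimensions 246×347×231 mm, with a uniform wall and base thickness of 9 mm. The base is a full 246×347 slab on the floor; four walls sit on top of the base. The front and back walls (the −y and +y sides) span the full width; the two side walls fit between them.


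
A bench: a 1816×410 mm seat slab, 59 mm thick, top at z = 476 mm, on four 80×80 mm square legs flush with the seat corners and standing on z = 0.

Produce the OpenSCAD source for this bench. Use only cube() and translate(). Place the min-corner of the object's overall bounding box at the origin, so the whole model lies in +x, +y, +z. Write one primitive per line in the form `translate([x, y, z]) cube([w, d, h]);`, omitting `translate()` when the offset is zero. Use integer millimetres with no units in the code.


translate([0, 0, 417]) cube([1816, 410, 59]);
cube([80, 80, 417]);
translate([0, 330, 0]) cube([80, 80, 417]);
translate([1736, 0, 0]) cube([80, 80, 417]);
translate([1736, 330, 0]) cube([80, 80, 417]);


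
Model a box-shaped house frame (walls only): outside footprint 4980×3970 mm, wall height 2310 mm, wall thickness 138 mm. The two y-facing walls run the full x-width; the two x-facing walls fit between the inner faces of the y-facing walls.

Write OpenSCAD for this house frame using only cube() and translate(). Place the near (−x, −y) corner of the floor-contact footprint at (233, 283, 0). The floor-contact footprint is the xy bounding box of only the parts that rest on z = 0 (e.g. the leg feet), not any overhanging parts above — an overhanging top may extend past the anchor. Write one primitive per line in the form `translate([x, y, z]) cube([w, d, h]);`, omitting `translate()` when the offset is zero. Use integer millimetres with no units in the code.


translate([233, 283, 0]) cube([4980, 138, 2310]);
translate([233, 4115, 0]) cube([4980, 138, 2310]);
translate([233, 421, 0]) cube([138, 3694, 2310]);
translate([5075, 421, 0]) cube([138, 3694, 2310]);


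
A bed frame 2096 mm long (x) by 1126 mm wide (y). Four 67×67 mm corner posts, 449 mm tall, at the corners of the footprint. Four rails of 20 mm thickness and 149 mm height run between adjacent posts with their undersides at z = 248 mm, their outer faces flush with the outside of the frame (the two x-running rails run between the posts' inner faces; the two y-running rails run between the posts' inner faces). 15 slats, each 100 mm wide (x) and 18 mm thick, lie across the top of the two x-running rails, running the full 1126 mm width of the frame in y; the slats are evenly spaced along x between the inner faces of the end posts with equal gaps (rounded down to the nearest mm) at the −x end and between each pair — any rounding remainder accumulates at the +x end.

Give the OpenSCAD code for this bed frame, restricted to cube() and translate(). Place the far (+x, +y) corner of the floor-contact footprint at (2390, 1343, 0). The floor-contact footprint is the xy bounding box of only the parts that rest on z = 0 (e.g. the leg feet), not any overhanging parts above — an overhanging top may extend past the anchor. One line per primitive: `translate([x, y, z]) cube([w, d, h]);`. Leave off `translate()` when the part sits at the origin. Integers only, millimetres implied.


// slat z = rail_z + rail_h = 248 + 149 = 397
// slat gap = ⌊(1962 − 15·100) / 16⌋ = 28
translate([294, 217, 0]) cube([67, 67, 449]);
translate([294, 1276, 0]) cube([67, 67, 449]);
translate([2323, 217, 0]) cube([67, 67, 449]);
translate([2323, 1276, 0]) cube([67, 67, 449]);
translate([361, 217, 248]) cube([1962, 20, 149]);
translate([361, 1323, 248]) cube([1962, 20, 149]);
translate([294, 284, 248]) cube([20, 992, 149]);
translate([2370, 284, 248]) cube([20, 992, 149]);
translate([389, 217, 397]) cube([100, 1126, 18]);
translate([517, 217, 397]) cube([100, 1126, 18]);
translate([645, 217, 397]) cube([100, 1126, 18]);
translate([773, 217, 397]) cube([100, 1126, 18]);
translate([901, 217, 397]) cube([100, 1126, 18]);
translate([1029, 217, 397]) cube([100, 1126, 18]);
translate([1157, 217, 397]) cube([100, 1126, 18]);
translate([1285, 217, 397]) cube([100, 1126, 18]);
translate([1413, 217, 397]) cube([100, 1126, 18]);
translate([1541, 217, 397]) cube([100, 1126, 18]);
translate([1669, 217, 397]) cube([100, 1126, 18]);
translate([1797, 217, 397]) cube([100, 1126, 18]);
translate([1925, 217, 397]) cube([100, 1126, 18]);
translate([2053, 217, 397]) cube([100, 1126, 18]);
translate([2181, 217, 397]) cube([100, 1126, 18]);


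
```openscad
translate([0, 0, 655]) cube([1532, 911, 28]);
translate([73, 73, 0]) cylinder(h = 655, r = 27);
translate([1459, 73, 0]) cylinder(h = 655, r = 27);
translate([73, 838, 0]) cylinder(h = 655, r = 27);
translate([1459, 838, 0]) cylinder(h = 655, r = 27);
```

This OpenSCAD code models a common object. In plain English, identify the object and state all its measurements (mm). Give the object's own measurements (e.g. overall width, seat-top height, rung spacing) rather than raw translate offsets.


A rectangular dining table. The top is 1532×911×28 mm with its upper surface at z = 683 mm. It stands on four round legs of 54 mm diameter, each leg's bounding box inset 46 mm from the nearest pair of top edges, running from the floor to the underside of the top.


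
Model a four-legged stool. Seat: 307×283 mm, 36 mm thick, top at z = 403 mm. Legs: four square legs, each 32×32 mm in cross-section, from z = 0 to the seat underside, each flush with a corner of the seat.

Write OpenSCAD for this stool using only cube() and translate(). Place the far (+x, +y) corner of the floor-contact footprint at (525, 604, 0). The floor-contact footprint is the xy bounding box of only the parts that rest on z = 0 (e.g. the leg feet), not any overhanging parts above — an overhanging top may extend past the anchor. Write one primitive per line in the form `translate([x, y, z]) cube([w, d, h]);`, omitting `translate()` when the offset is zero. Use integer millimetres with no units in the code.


translate([218, 321, 367]) cube([307, 283, 36]);
translate([218, 321, 0]) cube([32, 32, 367]);
translate([493, 321, 0]) cube([32, 32, 367]);
translate([218, 572, 0]) cube([32, 32, 367]);
translate([493, 572, 0]) cube([32, 32, 367]);


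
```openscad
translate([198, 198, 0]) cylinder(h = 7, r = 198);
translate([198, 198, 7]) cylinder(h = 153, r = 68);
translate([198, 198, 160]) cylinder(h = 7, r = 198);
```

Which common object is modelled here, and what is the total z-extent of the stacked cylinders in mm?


A spool. The overall height is 167 mm.

Three coaxial cylinders, large–small–large — a spool. Two 7 mm flanges and a 153 mm core give 7 + 153 + 7 = 167 mm.


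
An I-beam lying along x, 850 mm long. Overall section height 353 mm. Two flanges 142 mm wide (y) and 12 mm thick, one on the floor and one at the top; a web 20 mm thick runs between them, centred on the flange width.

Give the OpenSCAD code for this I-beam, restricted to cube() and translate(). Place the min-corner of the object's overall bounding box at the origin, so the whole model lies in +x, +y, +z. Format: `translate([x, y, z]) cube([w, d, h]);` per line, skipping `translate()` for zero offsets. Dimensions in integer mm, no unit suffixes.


cube([850, 142, 12]);
translate([0, 61, 12]) cube([850, 20, 329]);
translate([0, 0, 341]) cube([850, 142, 12]);


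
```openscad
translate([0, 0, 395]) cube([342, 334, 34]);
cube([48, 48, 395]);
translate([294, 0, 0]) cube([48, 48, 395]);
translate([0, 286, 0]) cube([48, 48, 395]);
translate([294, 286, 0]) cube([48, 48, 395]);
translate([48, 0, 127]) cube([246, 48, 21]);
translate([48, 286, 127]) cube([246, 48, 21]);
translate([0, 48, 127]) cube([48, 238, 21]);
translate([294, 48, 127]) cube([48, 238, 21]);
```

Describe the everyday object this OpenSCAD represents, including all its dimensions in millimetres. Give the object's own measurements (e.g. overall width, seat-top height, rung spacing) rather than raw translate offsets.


A simple wooden stool: a rectangular seat 342 mm (x) by 334 mm (y), 34 mm thick, top face at z = 429 mm, on four square legs, each 48×48 mm in cross-section. The legs rest on z = 0, each flush with a corner of the seat. Four stretchers, 48 mm wide and 21 mm tall, connect adjacent legs with their undersides at z = 127 mm, each running between the inner faces of the legs it joins and aligned with the legs' outer faces on the other axis.


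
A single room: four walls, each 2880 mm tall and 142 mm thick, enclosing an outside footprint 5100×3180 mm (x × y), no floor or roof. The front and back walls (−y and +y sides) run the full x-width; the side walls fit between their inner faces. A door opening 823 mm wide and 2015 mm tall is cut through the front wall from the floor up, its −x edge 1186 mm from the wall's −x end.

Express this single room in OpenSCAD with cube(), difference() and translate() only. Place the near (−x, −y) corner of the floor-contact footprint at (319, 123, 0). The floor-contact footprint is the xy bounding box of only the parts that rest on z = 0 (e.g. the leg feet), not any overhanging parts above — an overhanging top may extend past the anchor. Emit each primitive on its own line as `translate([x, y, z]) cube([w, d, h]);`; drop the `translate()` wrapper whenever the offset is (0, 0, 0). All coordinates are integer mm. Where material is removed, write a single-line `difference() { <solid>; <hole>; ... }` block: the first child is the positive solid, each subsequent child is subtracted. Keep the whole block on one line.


difference() { translate([319, 123, 0]) cube([5100, 142, 2880]); translate([1505, 123, 0]) cube([823, 142, 2015]); }
translate([319, 3161, 0]) cube([5100, 142, 2880]);
translate([319, 265, 0]) cube([142, 2896, 2880]);
translate([5277, 265, 0]) cube([142, 2896, 2880]);


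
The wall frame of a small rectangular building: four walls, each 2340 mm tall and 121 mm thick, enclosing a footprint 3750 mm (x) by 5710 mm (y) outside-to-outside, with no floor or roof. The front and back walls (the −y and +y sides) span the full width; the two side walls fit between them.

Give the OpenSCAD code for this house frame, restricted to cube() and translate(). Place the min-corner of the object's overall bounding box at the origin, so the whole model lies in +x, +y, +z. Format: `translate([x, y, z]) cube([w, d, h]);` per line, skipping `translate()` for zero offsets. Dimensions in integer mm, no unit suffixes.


cube([3750, 121, 2340]);
translate([0, 5589, 0]) cube([3750, 121, 2340]);
translate([0, 121, 0]) cube([121, 5468, 2340]);
translate([3629, 121, 0]) cube([121, 5468, 2340]);


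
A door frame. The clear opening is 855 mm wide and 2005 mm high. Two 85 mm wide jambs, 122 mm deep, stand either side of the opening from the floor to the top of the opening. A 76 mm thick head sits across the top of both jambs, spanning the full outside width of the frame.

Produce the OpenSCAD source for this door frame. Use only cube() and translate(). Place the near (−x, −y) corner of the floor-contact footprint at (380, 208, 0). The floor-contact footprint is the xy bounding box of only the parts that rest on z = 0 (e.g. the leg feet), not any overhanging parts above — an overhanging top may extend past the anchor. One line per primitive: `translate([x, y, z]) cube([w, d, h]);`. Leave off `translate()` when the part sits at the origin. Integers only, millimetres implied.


translate([380, 208, 0]) cube([85, 122, 2005]);
translate([1320, 208, 0]) cube([85, 122, 2005]);
translate([380, 208, 2005]) cube([1025, 122, 76]);


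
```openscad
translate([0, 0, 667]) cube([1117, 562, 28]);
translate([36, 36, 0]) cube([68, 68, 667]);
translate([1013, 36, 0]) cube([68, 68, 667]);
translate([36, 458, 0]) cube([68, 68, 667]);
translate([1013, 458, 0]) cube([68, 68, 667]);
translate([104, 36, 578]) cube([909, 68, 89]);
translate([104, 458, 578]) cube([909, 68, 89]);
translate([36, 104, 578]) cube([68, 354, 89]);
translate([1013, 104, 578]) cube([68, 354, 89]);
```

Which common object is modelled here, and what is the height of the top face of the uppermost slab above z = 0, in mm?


A table. The table height is 695 mm.

A 1117×562×28 slab sits at z = 667 on four 68 mm square posts — a table. The top surface is at 667 + 28 = 695 mm.


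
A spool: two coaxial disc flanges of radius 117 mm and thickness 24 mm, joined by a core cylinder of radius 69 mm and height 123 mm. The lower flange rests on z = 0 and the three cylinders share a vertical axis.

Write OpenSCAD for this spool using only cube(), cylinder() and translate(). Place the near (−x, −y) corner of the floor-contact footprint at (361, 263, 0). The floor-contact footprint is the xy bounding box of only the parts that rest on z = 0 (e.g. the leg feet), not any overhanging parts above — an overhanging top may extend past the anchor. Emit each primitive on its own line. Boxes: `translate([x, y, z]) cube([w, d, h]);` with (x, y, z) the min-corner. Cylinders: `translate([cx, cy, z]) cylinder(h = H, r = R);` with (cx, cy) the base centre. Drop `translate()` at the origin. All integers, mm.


translate([478, 380, 0]) cylinder(h = 24, r = 117);
translate([478, 380, 24]) cylinder(h = 123, r = 69);
translate([478, 380, 147]) cylinder(h = 24, r = 117);


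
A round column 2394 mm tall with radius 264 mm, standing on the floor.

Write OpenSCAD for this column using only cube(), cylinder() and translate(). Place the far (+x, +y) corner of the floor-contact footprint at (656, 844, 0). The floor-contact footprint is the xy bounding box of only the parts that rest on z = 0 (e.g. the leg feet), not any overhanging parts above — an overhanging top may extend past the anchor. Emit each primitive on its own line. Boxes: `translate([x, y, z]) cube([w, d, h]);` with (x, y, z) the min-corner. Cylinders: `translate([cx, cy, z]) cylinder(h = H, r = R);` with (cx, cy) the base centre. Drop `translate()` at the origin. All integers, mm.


translate([392, 580, 0]) cylinder(h = 2394, r = 264);


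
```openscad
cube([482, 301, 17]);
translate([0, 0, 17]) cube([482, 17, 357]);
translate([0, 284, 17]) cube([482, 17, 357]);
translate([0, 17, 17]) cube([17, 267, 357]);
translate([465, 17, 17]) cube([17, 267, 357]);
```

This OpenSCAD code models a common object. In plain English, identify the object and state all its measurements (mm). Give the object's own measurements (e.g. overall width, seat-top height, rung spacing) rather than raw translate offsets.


An open-topped rectangular box: outside dimensions 482×301×374 mm, with a uniform wall and base thickness of 17 mm. The base is a full 482×301 slab on the floor; four walls sit on top of the base. The front and back walls (the −y and +y sides) span the full width; the two side walls fit between them.


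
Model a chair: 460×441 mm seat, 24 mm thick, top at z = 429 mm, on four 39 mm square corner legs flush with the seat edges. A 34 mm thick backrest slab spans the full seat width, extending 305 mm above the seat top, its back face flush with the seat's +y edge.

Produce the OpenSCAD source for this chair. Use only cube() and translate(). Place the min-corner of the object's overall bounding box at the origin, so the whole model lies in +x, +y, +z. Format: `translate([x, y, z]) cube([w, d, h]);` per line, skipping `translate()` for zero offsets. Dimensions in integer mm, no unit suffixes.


translate([0, 0, 405]) cube([460, 441, 24]);
cube([39, 39, 405]);
translate([421, 0, 0]) cube([39, 39, 405]);
translate([0, 402, 0]) cube([39, 39, 405]);
translate([421, 402, 0]) cube([39, 39, 405]);
translate([0, 407, 429]) cube([460, 34, 305]);


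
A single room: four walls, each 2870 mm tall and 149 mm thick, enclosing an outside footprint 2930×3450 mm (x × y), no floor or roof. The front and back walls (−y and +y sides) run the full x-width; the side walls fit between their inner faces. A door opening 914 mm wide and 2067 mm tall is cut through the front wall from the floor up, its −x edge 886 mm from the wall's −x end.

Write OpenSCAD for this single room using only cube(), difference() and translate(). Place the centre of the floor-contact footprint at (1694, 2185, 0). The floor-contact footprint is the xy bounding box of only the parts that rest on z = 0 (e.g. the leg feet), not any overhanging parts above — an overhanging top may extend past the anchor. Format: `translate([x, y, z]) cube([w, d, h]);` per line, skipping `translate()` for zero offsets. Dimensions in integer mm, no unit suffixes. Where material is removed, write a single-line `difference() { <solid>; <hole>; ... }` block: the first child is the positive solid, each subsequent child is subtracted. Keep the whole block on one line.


difference() { translate([229, 460, 0]) cube([2930, 149, 2870]); translate([1115, 460, 0]) cube([914, 149, 2067]); }
translate([229, 3761, 0]) cube([2930, 149, 2870]);
translate([229, 609, 0]) cube([149, 3152, 2870]);
translate([3010, 609, 0]) cube([149, 3152, 2870]);


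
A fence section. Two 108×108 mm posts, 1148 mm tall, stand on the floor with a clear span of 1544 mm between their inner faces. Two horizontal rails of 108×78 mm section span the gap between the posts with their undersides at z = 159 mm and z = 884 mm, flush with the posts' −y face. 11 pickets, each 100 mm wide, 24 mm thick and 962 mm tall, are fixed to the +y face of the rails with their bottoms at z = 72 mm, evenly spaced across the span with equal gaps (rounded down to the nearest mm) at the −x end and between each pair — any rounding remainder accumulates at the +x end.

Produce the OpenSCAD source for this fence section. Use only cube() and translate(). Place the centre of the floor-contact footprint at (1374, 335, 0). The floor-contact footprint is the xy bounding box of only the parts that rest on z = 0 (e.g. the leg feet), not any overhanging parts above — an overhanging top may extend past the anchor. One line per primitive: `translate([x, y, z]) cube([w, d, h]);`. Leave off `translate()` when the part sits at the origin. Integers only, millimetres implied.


translate([494, 281, 0]) cube([108, 108, 1148]);
translate([2146, 281, 0]) cube([108, 108, 1148]);
translate([602, 281, 159]) cube([1544, 108, 78]);
translate([602, 281, 884]) cube([1544, 108, 78]);
translate([639, 389, 72]) cube([100, 24, 962]);
translate([776, 389, 72]) cube([100, 24, 962]);
translate([913, 389, 72]) cube([100, 24, 962]);
translate([1050, 389, 72]) cube([100, 24, 962]);
translate([1187, 389, 72]) cube([100, 24, 962]);
translate([1324, 389, 72]) cube([100, 24, 962]);
translate([1461, 389, 72]) cube([100, 24, 962]);
translate([1598, 389, 72]) cube([100, 24, 962]);
translate([1735, 389, 72]) cube([100, 24, 962]);
translate([1872, 389, 72]) cube([100, 24, 962]);
translate([2009, 389, 72]) cube([100, 24, 962]);


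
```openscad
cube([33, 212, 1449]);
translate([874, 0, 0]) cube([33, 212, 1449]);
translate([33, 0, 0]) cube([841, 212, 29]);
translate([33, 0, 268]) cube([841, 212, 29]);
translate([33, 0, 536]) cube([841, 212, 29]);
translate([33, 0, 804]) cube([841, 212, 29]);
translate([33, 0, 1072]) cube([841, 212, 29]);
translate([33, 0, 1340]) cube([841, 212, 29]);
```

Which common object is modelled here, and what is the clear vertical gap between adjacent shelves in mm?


A bookshelf. The clear shelf gap is 239 mm.

Two tall side panels with 6 horizontal boards between them — a bookshelf. The first two shelf undersides are at z = 0 and z = 268; with shelf thickness 29, the clear gap is 268 − 0 − 29 = 239 mm.


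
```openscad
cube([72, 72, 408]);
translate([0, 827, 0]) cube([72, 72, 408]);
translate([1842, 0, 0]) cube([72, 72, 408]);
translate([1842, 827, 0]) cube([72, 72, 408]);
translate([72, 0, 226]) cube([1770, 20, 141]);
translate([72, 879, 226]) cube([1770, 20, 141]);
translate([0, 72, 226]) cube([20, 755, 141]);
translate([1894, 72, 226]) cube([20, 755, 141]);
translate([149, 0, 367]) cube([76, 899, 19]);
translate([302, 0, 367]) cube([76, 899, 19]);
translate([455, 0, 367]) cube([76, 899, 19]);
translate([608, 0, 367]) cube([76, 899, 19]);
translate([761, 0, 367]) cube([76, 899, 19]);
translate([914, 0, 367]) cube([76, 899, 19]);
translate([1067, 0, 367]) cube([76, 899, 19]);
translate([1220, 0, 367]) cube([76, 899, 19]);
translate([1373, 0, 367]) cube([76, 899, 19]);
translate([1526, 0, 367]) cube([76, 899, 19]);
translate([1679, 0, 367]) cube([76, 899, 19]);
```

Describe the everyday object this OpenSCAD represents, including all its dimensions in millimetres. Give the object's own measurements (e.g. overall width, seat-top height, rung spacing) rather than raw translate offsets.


A bed frame 1914 mm long (x) by 899 mm wide (y). Four 72×72 mm corner posts, 408 mm tall, at the corners of the footprint. Four rails of 20 mm thickness and 141 mm height run between adjacent posts with their undersides at z = 226 mm, their outer faces flush with the outside of the frame (the two x-running rails run between the posts' inner faces; the two y-running rails run between the posts' inner faces). 11 slats, each 76 mm wide (x) and 19 mm thick, lie across the top of the two x-running rails, running the full 899 mm width of the frame in y; along x they sit between the end posts with a 77 mm gap after the −x posts and between neighbouring slats, leaving 87 mm before the +x posts.


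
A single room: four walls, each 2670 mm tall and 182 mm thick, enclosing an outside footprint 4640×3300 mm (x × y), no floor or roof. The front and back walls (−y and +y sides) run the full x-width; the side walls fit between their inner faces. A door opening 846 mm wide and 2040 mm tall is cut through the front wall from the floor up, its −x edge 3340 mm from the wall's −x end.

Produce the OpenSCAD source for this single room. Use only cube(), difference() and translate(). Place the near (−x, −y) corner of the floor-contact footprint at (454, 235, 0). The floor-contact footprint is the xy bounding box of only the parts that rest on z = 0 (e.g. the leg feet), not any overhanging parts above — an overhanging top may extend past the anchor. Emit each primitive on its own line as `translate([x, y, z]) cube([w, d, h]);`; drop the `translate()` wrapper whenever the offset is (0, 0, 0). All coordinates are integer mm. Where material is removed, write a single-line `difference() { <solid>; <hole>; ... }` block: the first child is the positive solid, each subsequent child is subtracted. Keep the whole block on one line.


difference() { translate([454, 235, 0]) cube([4640, 182, 2670]); translate([3794, 235, 0]) cube([846, 182, 2040]); }
translate([454, 3353, 0]) cube([4640, 182, 2670]);
translate([454, 417, 0]) cube([182, 2936, 2670]);
translate([4912, 417, 0]) cube([182, 2936, 2670]);


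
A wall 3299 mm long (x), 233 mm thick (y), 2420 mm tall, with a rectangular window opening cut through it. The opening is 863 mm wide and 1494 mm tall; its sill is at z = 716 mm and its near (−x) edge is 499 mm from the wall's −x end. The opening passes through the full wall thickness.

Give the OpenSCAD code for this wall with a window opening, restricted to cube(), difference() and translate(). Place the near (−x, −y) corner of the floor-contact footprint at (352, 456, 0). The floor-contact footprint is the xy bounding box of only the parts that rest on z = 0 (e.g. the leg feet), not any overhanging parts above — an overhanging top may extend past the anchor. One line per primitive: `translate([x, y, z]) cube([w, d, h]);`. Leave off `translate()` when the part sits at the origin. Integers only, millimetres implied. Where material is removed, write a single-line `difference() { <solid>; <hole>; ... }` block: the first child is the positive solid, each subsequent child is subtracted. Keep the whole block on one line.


difference() { translate([352, 456, 0]) cube([3299, 233, 2420]); translate([851, 456, 716]) cube([863, 233, 1494]); }


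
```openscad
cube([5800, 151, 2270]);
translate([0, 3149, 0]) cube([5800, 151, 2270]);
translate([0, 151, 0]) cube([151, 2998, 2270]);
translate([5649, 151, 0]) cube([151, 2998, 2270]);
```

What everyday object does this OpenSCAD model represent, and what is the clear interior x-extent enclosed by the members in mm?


A house (or room) frame. The interior width is 5498 mm.

Four 2270 mm walls enclosing a rectangle with no floor or roof — a room or house frame. Outside width is 5800 mm and wall thickness is 151 mm, so the interior width is 5800 − 2 × 151 = 5498 mm.


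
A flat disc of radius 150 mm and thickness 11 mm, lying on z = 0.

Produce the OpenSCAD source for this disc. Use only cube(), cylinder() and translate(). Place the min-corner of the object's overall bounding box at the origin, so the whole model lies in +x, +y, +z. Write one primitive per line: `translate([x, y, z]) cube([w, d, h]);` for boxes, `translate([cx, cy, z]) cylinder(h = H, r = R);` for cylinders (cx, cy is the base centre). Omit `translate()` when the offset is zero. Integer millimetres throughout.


translate([150, 150, 0]) cylinder(h = 11, r = 150);


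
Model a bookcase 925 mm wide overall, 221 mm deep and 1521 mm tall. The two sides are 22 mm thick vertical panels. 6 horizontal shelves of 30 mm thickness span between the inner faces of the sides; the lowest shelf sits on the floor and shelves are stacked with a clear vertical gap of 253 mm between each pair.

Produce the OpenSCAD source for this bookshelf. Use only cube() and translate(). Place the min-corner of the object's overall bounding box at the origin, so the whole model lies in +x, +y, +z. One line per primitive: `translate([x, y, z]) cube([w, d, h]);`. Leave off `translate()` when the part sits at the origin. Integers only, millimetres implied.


cube([22, 221, 1521]);
translate([903, 0, 0]) cube([22, 221, 1521]);
translate([22, 0, 0]) cube([881, 221, 30]);
translate([22, 0, 283]) cube([881, 221, 30]);
translate([22, 0, 566]) cube([881, 221, 30]);
translate([22, 0, 849]) cube([881, 221, 30]);
translate([22, 0, 1132]) cube([881, 221, 30]);
translate([22, 0, 1415]) cube([881, 221, 30]);


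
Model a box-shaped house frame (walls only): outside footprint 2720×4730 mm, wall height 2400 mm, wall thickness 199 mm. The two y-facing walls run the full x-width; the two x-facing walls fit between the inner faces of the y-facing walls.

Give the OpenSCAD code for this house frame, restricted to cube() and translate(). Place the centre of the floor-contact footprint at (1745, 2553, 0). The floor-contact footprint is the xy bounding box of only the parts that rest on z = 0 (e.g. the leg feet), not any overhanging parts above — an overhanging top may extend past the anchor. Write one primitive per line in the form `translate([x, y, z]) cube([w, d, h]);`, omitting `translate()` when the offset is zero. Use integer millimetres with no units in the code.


translate([385, 188, 0]) cube([2720, 199, 2400]);
translate([385, 4719, 0]) cube([2720, 199, 2400]);
translate([385, 387, 0]) cube([199, 4332, 2400]);
translate([2906, 387, 0]) cube([199, 4332, 2400]);


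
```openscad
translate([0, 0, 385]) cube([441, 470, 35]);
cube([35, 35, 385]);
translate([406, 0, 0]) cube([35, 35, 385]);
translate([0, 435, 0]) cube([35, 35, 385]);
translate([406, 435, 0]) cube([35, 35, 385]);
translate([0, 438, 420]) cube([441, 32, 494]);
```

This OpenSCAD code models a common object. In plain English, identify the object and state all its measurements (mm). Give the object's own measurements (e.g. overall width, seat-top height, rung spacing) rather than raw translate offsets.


A chair. The seat is a 441×470×35 mm slab with its top at z = 420 mm, on four 35×35 mm corner legs (flush with the seat edges, standing on z = 0). A flat backrest 32 mm thick, 494 mm tall, spans the full seat width and rises from the seat top along its +y edge, rear face flush with the rear of the seat.
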